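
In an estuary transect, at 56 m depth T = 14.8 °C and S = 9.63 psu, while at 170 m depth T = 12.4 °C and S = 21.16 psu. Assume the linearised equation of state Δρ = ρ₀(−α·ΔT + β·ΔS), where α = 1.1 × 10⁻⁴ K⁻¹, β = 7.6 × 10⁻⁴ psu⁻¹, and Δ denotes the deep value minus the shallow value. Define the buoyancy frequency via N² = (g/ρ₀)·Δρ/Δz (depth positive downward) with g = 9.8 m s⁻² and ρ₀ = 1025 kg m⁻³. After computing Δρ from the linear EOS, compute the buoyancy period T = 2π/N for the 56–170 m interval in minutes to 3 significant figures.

ΔT = -2.4 K, ΔS = +11.53 psu (deep − shallow).
Δρ/ρ₀ = −αΔT + βΔS = 2.64 × 10⁻⁴ + 8.7628 × 10⁻³ = 9.0268 × 10⁻³, so Δρ ≈ 9.252 kg m⁻³.
N² = (g/ρ₀)·Δρ/Δz = g·(Δρ/ρ₀)/Δz = 9.8 × 9.0268 × 10⁻³ / 114 = 7.7599 × 10⁻⁴ s⁻².
N = √(7.7599 × 10⁻⁴) = 0.027857 rad s⁻¹ → T = 2π/N = 225.55 s = 3.7592 min ≈ 3.76 min.

3.76 min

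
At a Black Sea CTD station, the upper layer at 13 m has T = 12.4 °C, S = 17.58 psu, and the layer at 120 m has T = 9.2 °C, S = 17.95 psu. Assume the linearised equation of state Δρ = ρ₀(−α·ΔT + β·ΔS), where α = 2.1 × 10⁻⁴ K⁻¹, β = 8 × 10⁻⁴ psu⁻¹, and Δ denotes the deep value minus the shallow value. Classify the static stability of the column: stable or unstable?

ΔT = 9.2 − 12.4 = -3.2 K and ΔS = 17.95 − 17.58 = +0.37 psu (deep − shallow).
−αΔT = 6.72 × 10⁻⁴; βΔS = 2.96 × 10⁻⁴; sum Δρ/ρ₀ = 9.68 × 10⁻⁴.
Δρ/ρ₀ > 0, so Δρ > 0: deeper water is denser → statically stable.

stable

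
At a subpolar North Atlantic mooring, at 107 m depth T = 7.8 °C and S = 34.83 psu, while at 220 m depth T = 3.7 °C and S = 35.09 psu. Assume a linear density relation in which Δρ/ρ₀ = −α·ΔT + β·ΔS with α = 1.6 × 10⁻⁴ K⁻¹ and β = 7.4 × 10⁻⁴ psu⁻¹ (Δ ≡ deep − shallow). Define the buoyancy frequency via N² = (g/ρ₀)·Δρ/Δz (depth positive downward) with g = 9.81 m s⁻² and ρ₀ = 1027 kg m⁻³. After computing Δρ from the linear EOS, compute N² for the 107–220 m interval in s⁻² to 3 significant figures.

7.37 × 10⁻⁵ s⁻²

ΔT = -4.1 K, ΔS = +0.26 psu (deep − shallow).
Δρ/ρ₀ = −αΔT + βΔS = 6.56 × 10⁻⁴ + 1.924 × 10⁻⁴ = 8.484 × 10⁻⁴, so Δρ ≈ 0.8713 kg m⁻³.
N² = (g/ρ₀)·Δρ/Δz = g·(Δρ/ρ₀)/Δz = 9.81 × 8.484 × 10⁻⁴ / 113 = 7.3653 × 10⁻⁵ s⁻² ≈ 7.37 × 10⁻⁵ s⁻².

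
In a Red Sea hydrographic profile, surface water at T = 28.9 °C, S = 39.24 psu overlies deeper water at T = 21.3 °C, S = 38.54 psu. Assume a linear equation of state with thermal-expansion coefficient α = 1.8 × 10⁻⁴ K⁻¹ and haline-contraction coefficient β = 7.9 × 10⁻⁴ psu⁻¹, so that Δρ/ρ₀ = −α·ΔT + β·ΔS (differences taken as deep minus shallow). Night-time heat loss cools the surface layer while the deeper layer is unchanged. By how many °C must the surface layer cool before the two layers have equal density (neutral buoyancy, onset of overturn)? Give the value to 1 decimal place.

Neutral buoyancy requires Δρ = 0, i.e. −α(T_deep − T_surf′) + β(S_deep − S_surf) = 0.
T_surf′ = T_deep − (β/α)·ΔS = 21.3 − (7.9 × 10⁻⁴/1.8 × 10⁻⁴)·(-0.70) = 24.372 °C.
Cooling required: 28.9 − (24.372) = 4.528 °C.

4.5 °C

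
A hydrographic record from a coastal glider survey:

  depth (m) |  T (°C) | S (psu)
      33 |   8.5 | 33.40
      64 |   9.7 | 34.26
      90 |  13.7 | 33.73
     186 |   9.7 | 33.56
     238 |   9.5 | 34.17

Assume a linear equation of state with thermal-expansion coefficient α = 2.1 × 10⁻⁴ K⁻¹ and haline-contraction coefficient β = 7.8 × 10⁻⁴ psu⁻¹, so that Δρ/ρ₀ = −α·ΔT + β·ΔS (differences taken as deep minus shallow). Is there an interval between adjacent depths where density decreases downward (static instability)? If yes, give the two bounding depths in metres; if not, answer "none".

64–90 m

Evaluate Δρ/ρ₀ = −αΔT + βΔS across each adjacent pair:
  33–64 m: −αΔT+βΔS = −(2.1 × 10⁻⁴)(+1.2)+(7.8 × 10⁻⁴)(+0.86) = 4.2 × 10⁻⁴ → stable
  64–90 m: −αΔT+βΔS = −(2.1 × 10⁻⁴)(+4.0)+(7.8 × 10⁻⁴)(-0.53) = -1.3 × 10⁻³ → UNSTABLE
  90–186 m: −αΔT+βΔS = −(2.1 × 10⁻⁴)(-4.0)+(7.8 × 10⁻⁴)(-0.17) = 7.1 × 10⁻⁴ → stable
  186–238 m: −αΔT+βΔS = −(2.1 × 10⁻⁴)(-0.2)+(7.8 × 10⁻⁴)(+0.61) = 5.2 × 10⁻⁴ → stable
The 64–90 m interval has Δρ < 0: lighter water underlies denser water.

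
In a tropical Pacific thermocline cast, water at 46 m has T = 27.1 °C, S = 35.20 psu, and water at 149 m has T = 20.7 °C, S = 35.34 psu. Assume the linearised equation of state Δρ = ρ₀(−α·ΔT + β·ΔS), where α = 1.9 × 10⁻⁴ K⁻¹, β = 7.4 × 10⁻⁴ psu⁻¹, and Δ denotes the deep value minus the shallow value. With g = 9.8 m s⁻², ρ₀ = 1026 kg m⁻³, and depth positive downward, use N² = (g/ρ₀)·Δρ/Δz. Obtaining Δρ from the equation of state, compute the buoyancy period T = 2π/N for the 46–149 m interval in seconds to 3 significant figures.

561 s

ΔT = -6.4 K, ΔS = +0.14 psu (deep − shallow).
Δρ/ρ₀ = −αΔT + βΔS = 1.216 × 10⁻³ + 1.036 × 10⁻⁴ = 1.3196 × 10⁻³, so Δρ ≈ 1.354 kg m⁻³.
N² = (g/ρ₀)·Δρ/Δz = g·(Δρ/ρ₀)/Δz = 9.8 × 1.3196 × 10⁻³ / 103 = 1.2555 × 10⁻⁴ s⁻².
N = √(1.2555 × 10⁻⁴) = 0.011205 rad s⁻¹ → T = 2π/N = 560.75 s ≈ 561 s.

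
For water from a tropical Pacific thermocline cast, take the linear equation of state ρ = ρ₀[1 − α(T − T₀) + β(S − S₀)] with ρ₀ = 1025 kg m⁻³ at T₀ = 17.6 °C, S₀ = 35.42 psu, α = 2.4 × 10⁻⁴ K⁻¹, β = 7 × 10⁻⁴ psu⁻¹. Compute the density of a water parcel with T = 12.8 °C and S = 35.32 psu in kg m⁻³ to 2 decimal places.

T − T₀ = -4.8 K, S − S₀ = -0.10 psu.
Bracket = 1 − α·(-4.8) + β·(-0.10) = 1 + (1.082 × 10⁻³) = 1.0010820.
ρ = 1025 × 1.0010820 = 1026.11 kg m⁻³.

1026.11 kg m⁻³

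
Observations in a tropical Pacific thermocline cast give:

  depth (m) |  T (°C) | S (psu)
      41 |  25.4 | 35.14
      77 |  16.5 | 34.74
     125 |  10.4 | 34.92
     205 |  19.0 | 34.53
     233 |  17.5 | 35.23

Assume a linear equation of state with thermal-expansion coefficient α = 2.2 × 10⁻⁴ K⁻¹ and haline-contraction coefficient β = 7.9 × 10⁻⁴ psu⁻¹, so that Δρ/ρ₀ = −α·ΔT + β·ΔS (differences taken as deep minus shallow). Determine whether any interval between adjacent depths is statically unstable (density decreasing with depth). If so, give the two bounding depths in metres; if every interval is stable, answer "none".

125–205 m

Evaluate Δρ/ρ₀ = −αΔT + βΔS across each adjacent pair:
  41–77 m: −αΔT+βΔS = −(2.2 × 10⁻⁴)(-8.9)+(7.9 × 10⁻⁴)(-0.40) = 1.6 × 10⁻³ → stable
  77–125 m: −αΔT+βΔS = −(2.2 × 10⁻⁴)(-6.1)+(7.9 × 10⁻⁴)(+0.18) = 1.5 × 10⁻³ → stable
  125–205 m: −αΔT+βΔS = −(2.2 × 10⁻⁴)(+8.6)+(7.9 × 10⁻⁴)(-0.39) = -2.2 × 10⁻³ → UNSTABLE
  205–233 m: −αΔT+βΔS = −(2.2 × 10⁻⁴)(-1.5)+(7.9 × 10⁻⁴)(+0.70) = 8.8 × 10⁻⁴ → stable
The 125–205 m interval has Δρ < 0: lighter water underlies denser water.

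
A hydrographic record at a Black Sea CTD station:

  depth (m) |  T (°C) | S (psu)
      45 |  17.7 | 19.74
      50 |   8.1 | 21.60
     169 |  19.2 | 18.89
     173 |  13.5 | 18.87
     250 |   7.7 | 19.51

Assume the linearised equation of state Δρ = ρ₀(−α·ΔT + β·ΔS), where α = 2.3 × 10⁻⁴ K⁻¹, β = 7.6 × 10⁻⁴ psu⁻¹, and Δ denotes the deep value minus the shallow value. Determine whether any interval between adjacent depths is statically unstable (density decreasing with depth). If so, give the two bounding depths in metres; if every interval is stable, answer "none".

Evaluate Δρ/ρ₀ = −αΔT + βΔS across each adjacent pair:
  45–50 m: −αΔT+βΔS = −(2.3 × 10⁻⁴)(-9.6)+(7.6 × 10⁻⁴)(+1.86) = 3.6 × 10⁻³ → stable
  50–169 m: −αΔT+βΔS = −(2.3 × 10⁻⁴)(+11.1)+(7.6 × 10⁻⁴)(-2.71) = -4.6 × 10⁻³ → UNSTABLE
  169–173 m: −αΔT+βΔS = −(2.3 × 10⁻⁴)(-5.7)+(7.6 × 10⁻⁴)(-0.02) = 1.3 × 10⁻³ → stable
  173–250 m: −αΔT+βΔS = −(2.3 × 10⁻⁴)(-5.8)+(7.6 × 10⁻⁴)(+0.64) = 1.8 × 10⁻³ → stable
The 50–169 m interval has Δρ < 0: lighter water underlies denser water.

50–169 m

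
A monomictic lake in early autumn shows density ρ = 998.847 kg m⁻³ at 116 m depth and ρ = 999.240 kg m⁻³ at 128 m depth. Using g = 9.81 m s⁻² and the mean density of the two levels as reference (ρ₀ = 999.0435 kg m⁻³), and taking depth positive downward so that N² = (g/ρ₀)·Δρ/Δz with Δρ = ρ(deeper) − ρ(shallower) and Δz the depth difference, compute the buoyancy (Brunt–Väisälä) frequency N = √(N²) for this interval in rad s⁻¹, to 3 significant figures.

0.0179 rad s⁻¹

Δρ = 999.240 − 998.847 = 0.393 kg m⁻³ over Δz = 128 − 116 = 12 m.
N² = (9.81/999.0435) × (0.393/12) = 3.2159 × 10⁻⁴ s⁻².
N = √(3.2159 × 10⁻⁴) = 0.017933 rad s⁻¹ ≈ 0.0179 rad s⁻¹.
N² > 0, so the interval is statically stable.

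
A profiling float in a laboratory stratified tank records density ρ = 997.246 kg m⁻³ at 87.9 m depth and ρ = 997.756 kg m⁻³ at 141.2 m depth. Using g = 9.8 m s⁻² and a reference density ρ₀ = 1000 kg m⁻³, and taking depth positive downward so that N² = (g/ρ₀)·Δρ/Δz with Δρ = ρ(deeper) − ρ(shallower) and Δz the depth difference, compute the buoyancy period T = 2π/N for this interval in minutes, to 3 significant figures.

Δρ = 997.756 − 997.246 = 0.510 kg m⁻³ over Δz = 141.2 − 87.9 = 53.3 m.
N² = (9.8/1000) × (0.510/53.3) = 9.3771 × 10⁻⁵ s⁻².
N = √(9.3771 × 10⁻⁵) = 9.6835 × 10⁻³ rad s⁻¹, so T = 2π/N = 648.85 s = 10.814 min ≈ 10.8 min.

10.8 min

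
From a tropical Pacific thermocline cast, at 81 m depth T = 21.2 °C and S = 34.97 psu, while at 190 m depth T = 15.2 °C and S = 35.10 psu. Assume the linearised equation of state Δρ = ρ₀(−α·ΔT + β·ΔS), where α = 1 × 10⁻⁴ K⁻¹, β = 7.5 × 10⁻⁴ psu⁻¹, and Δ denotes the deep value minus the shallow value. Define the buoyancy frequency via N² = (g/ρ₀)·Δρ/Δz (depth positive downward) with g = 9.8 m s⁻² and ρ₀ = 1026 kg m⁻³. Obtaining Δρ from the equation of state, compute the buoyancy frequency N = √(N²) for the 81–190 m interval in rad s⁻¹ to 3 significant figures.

7.92 × 10⁻³ rad s⁻¹

ΔT = -6.0 K, ΔS = +0.13 psu (deep − shallow).
Δρ/ρ₀ = −αΔT + βΔS = 6.00 × 10⁻⁴ + 9.75 × 10⁻⁵ = 6.975 × 10⁻⁴, so Δρ ≈ 0.7156 kg m⁻³.
N² = (g/ρ₀)·Δρ/Δz = g·(Δρ/ρ₀)/Δz = 9.8 × 6.975 × 10⁻⁴ / 109 = 6.2711 × 10⁻⁵ s⁻².
N = √(6.2711 × 10⁻⁵) = 7.9190 × 10⁻³ rad s⁻¹ ≈ 7.92 × 10⁻³ rad s⁻¹.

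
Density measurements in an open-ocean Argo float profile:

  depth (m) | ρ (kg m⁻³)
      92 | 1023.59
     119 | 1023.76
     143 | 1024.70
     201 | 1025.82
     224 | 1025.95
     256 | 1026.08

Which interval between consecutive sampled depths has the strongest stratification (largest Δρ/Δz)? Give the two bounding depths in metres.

119–143 m

Compute the density gradient over each adjacent pair:
  92–119 m: Δρ/Δz = 0.17/27 = 6.3 × 10⁻³ kg m⁻⁴
  119–143 m: Δρ/Δz = 0.94/24 = 0.039 kg m⁻⁴
  143–201 m: Δρ/Δz = 1.12/58 = 0.019 kg m⁻⁴
  201–224 m: Δρ/Δz = 0.13/23 = 5.7 × 10⁻³ kg m⁻⁴
  224–256 m: Δρ/Δz = 0.13/32 = 4.1 × 10⁻³ kg m⁻⁴
The largest gradient is in the 119–143 m interval — the pycnocline.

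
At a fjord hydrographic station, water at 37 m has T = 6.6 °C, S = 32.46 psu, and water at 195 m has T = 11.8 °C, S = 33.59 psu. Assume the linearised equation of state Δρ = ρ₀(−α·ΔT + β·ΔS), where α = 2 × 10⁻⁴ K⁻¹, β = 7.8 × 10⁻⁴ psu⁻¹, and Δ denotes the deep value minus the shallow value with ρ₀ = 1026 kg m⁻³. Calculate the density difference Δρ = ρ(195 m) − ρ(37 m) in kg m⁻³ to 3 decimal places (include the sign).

-0.163 kg m⁻³

ΔT = +5.2 K, ΔS = +1.13 psu (deep − shallow).
Δρ/ρ₀ = −(2 × 10⁻⁴)(+5.2) + (7.8 × 10⁻⁴)(+1.13) = -1.586 × 10⁻⁴.
Δρ = 1026 × (-1.586 × 10⁻⁴) = -0.163 kg m⁻³.
Negative Δρ: lighter below, statically unstable.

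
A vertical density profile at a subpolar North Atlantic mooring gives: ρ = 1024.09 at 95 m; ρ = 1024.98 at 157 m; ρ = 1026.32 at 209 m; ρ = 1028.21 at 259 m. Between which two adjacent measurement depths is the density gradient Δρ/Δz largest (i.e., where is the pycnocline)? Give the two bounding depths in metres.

209–259 m

Compute the density gradient over each adjacent pair:
  95–157 m: Δρ/Δz = 0.89/62 = 0.014 kg m⁻⁴
  157–209 m: Δρ/Δz = 1.34/52 = 0.026 kg m⁻⁴
  209–259 m: Δρ/Δz = 1.89/50 = 0.038 kg m⁻⁴
The largest gradient is in the 209–259 m interval — the pycnocline.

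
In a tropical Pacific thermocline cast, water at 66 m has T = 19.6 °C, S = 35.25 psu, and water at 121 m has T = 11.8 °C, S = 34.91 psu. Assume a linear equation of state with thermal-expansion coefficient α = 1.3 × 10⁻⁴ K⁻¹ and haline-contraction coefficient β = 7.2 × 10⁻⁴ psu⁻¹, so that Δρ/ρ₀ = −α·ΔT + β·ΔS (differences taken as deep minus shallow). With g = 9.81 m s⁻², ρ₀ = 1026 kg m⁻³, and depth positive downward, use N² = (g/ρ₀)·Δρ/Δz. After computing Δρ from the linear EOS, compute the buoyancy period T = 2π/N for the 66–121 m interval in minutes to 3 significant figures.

8.94 min

ΔT = -7.8 K, ΔS = -0.34 psu (deep − shallow).
Δρ/ρ₀ = −αΔT + βΔS = 1.014 × 10⁻³ − 2.448 × 10⁻⁴ = 7.692 × 10⁻⁴, so Δρ ≈ 0.7892 kg m⁻³.
N² = (g/ρ₀)·Δρ/Δz = g·(Δρ/ρ₀)/Δz = 9.81 × 7.692 × 10⁻⁴ / 55 = 1.3720 × 10⁻⁴ s⁻².
N = √(1.3720 × 10⁻⁴) = 0.011713 rad s⁻¹ → T = 2π/N = 536.43 s = 8.9405 min ≈ 8.94 min.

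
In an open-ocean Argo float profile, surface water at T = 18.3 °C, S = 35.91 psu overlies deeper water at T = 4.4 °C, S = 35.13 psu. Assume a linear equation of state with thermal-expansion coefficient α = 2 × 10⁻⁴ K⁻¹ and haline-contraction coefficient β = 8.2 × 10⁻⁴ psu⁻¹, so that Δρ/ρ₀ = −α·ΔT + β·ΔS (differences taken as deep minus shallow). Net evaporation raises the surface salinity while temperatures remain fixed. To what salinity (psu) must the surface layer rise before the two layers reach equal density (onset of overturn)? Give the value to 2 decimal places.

Neutral buoyancy requires −α(T_deep − T_surf) + β(S_deep − S_surf′) = 0.
S_surf′ = S_deep − (α/β)·ΔT = 35.13 − (2 × 10⁻⁴/8.2 × 10⁻⁴)·(-13.9) = 38.5202 psu.
Increase required: 38.5202 − 35.91 = 2.6102 psu.

38.52 psu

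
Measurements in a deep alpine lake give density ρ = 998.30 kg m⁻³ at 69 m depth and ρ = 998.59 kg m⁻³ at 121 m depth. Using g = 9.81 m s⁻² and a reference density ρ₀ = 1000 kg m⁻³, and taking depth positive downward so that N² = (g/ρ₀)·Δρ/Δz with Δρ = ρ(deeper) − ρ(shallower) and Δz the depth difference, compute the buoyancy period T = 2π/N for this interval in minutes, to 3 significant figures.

Δρ = 998.59 − 998.30 = 0.29 kg m⁻³ over Δz = 121 − 69 = 52 m.
N² = (9.81/1000) × (0.29/52) = 5.4710 × 10⁻⁵ s⁻².
N = √(5.4710 × 10⁻⁵) = 7.3966 × 10⁻³ rad s⁻¹, so T = 2π/N = 849.47 s = 14.158 min ≈ 14.2 min.
N² > 0, so the interval is statically stable.

14.2 min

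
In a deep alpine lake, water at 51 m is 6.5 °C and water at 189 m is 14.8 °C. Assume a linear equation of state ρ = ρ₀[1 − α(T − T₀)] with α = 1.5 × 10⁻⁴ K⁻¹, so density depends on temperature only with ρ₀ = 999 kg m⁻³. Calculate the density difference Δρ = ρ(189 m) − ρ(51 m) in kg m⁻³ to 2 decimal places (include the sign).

ΔT = +8.3 K, Δρ/ρ₀ = −αΔT = -1.245 × 10⁻³.
Δρ = 999 × (-1.245 × 10⁻³) = -1.24 kg m⁻³.
Negative Δρ: lighter below, statically unstable.

-1.24 kg m⁻³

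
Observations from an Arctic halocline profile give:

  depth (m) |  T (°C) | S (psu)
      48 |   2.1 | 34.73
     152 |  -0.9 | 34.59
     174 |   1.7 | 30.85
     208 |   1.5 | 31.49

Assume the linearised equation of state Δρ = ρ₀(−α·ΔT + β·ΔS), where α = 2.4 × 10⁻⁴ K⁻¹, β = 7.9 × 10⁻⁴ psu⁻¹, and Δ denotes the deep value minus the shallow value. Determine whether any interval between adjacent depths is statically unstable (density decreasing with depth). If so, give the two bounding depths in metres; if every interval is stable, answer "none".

152–174 m

Evaluate Δρ/ρ₀ = −αΔT + βΔS across each adjacent pair:
  48–152 m: −αΔT+βΔS = −(2.4 × 10⁻⁴)(-3.0)+(7.9 × 10⁻⁴)(-0.14) = 6.1 × 10⁻⁴ → stable
  152–174 m: −αΔT+βΔS = −(2.4 × 10⁻⁴)(+2.6)+(7.9 × 10⁻⁴)(-3.74) = -3.6 × 10⁻³ → UNSTABLE
  174–208 m: −αΔT+βΔS = −(2.4 × 10⁻⁴)(-0.2)+(7.9 × 10⁻⁴)(+0.64) = 5.5 × 10⁻⁴ → stable
The 152–174 m interval has Δρ < 0: lighter water underlies denser water.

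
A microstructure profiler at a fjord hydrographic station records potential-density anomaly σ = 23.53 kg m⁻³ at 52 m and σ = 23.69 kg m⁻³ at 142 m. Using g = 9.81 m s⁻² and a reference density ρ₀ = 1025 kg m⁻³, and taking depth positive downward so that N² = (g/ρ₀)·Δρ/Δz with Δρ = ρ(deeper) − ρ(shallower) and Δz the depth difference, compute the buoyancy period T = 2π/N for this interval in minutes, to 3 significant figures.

Δρ = 1023.69 − 1023.53 = 0.16 kg m⁻³ over Δz = 142 − 52 = 90 m.
N² = (9.81/1025) × (0.16/90) = 1.7015 × 10⁻⁵ s⁻².
N = √(1.7015 × 10⁻⁵) = 4.1249 × 10⁻³ rad s⁻¹, so T = 2π/N = 1.5232 × 10³ s = 25.387 min ≈ 25.4 min.

25.4 min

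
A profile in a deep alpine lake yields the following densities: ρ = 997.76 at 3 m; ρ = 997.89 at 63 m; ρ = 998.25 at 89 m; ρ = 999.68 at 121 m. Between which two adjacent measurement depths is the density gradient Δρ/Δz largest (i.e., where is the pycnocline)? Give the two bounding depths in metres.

89–121 m

Compute the density gradient over each adjacent pair:
  3–63 m: Δρ/Δz = 0.13/60 = 2.2 × 10⁻³ kg m⁻⁴
  63–89 m: Δρ/Δz = 0.36/26 = 0.014 kg m⁻⁴
  89–121 m: Δρ/Δz = 1.43/32 = 0.045 kg m⁻⁴
The largest gradient is in the 89–121 m interval — the pycnocline.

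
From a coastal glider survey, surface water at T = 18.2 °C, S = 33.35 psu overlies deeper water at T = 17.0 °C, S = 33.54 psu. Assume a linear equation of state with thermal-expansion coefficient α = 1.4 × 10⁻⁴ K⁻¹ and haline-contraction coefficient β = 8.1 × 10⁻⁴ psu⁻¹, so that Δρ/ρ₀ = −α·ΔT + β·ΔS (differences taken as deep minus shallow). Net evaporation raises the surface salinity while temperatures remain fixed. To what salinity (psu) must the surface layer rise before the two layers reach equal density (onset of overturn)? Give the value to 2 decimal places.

33.75 psu

Neutral buoyancy requires −α(T_deep − T_surf) + β(S_deep − S_surf′) = 0.
S_surf′ = S_deep − (α/β)·ΔT = 33.54 − (1.4 × 10⁻⁴/8.1 × 10⁻⁴)·(-1.2) = 33.7474 psu.
Increase required: 33.7474 − 33.35 = 0.3974 psu.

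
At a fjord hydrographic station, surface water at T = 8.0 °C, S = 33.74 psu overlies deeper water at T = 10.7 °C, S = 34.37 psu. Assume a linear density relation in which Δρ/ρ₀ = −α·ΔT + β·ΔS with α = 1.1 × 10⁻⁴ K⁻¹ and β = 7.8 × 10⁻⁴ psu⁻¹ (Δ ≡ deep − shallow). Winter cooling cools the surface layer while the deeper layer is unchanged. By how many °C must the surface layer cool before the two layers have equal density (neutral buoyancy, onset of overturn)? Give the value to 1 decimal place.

Neutral buoyancy requires Δρ = 0, i.e. −α(T_deep − T_surf′) + β(S_deep − S_surf) = 0.
T_surf′ = T_deep − (β/α)·ΔS = 10.7 − (7.8 × 10⁻⁴/1.1 × 10⁻⁴)·(+0.63) = 6.233 °C.
Cooling required: 8.0 − (6.233) = 1.767 °C.

1.8 °C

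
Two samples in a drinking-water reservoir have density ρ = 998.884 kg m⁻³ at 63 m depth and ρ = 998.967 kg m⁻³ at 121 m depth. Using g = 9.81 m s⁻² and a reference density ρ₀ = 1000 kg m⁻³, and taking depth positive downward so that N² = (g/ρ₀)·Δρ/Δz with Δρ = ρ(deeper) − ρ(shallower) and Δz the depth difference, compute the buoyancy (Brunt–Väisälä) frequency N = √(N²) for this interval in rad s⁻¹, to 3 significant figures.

Δρ = 998.967 − 998.884 = 0.083 kg m⁻³ over Δz = 121 − 63 = 58 m.
N² = (9.81/1000) × (0.083/58) = 1.4038 × 10⁻⁵ s⁻².
N = √(1.4038 × 10⁻⁵) = 3.7467 × 10⁻³ rad s⁻¹ ≈ 3.75 × 10⁻³ rad s⁻¹.
A positive N² confirms static stability across the interval.

3.75 × 10⁻³ rad s⁻¹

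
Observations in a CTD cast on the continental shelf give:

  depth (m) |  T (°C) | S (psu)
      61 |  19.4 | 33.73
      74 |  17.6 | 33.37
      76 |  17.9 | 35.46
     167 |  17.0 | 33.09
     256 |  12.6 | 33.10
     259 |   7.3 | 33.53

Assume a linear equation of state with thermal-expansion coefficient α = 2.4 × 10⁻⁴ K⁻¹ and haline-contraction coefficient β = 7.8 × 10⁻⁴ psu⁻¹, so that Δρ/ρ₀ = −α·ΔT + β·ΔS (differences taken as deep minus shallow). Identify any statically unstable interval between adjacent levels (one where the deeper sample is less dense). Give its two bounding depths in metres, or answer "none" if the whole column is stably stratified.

Evaluate Δρ/ρ₀ = −αΔT + βΔS across each adjacent pair:
  61–74 m: −αΔT+βΔS = −(2.4 × 10⁻⁴)(-1.8)+(7.8 × 10⁻⁴)(-0.36) = 1.5 × 10⁻⁴ → stable
  74–76 m: −αΔT+βΔS = −(2.4 × 10⁻⁴)(+0.3)+(7.8 × 10⁻⁴)(+2.09) = 1.6 × 10⁻³ → stable
  76–167 m: −αΔT+βΔS = −(2.4 × 10⁻⁴)(-0.9)+(7.8 × 10⁻⁴)(-2.37) = -1.6 × 10⁻³ → UNSTABLE
  167–256 m: −αΔT+βΔS = −(2.4 × 10⁻⁴)(-4.4)+(7.8 × 10⁻⁴)(+0.01) = 1.1 × 10⁻³ → stable
  256–259 m: −αΔT+βΔS = −(2.4 × 10⁻⁴)(-5.3)+(7.8 × 10⁻⁴)(+0.43) = 1.6 × 10⁻³ → stable
The 76–167 m interval has Δρ < 0: lighter water underlies denser water.

76–167 m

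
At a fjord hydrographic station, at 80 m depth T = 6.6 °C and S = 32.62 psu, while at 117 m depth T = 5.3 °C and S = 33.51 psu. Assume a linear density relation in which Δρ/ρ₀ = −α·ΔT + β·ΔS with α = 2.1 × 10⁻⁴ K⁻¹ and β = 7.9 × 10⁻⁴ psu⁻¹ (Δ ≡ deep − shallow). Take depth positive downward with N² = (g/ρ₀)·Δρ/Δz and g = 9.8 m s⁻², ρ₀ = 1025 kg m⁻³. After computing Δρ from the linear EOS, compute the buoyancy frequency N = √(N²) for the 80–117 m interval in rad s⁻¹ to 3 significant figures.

0.0161 rad s⁻¹

ΔT = -1.3 K, ΔS = +0.89 psu (deep − shallow).
Δρ/ρ₀ = −αΔT + βΔS = 2.73 × 10⁻⁴ + 7.031 × 10⁻⁴ = 9.761 × 10⁻⁴, so Δρ ≈ 1.001 kg m⁻³.
N² = (g/ρ₀)·Δρ/Δz = g·(Δρ/ρ₀)/Δz = 9.8 × 9.761 × 10⁻⁴ / 37 = 2.5853 × 10⁻⁴ s⁻².
N = √(2.5853 × 10⁻⁴) = 0.016079 rad s⁻¹ ≈ 0.0161 rad s⁻¹.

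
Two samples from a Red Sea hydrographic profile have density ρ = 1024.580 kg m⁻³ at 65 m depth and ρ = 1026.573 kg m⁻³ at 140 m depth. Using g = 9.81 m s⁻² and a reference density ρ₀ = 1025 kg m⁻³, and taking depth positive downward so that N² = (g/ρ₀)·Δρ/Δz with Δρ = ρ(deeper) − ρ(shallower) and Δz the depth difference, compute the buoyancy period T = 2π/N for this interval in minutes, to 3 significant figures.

Δρ = 1026.573 − 1024.580 = 1.993 kg m⁻³ over Δz = 140 − 65 = 75 m.
N² = (9.81/1025) × (1.993/75) = 2.5433 × 10⁻⁴ s⁻².
N = √(2.5433 × 10⁻⁴) = 0.015948 rad s⁻¹, so T = 2π/N = 393.98 s = 6.5663 min ≈ 6.57 min.

6.57 min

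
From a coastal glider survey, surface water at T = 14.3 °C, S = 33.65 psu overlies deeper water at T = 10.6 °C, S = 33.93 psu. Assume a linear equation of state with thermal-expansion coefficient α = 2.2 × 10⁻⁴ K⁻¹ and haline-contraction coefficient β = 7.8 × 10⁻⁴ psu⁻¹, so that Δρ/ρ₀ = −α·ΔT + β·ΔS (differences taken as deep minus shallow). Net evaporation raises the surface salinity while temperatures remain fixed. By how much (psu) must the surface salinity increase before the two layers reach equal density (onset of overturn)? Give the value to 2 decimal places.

1.32 psu

Neutral buoyancy requires −α(T_deep − T_surf) + β(S_deep − S_surf′) = 0.
S_surf′ = S_deep − (α/β)·ΔT = 33.93 − (2.2 × 10⁻⁴/7.8 × 10⁻⁴)·(-3.7) = 34.9736 psu.
Increase required: 34.9736 − 33.65 = 1.3236 psu.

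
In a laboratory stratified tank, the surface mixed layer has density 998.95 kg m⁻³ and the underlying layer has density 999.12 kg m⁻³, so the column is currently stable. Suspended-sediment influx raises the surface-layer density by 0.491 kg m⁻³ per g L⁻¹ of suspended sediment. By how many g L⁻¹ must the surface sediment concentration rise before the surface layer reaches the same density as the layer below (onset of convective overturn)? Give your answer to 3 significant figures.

Density deficit of the surface layer: 999.12 − 998.95 = 0.17 kg m⁻³.
Required change = 0.17 / 0.491 = 0.346 g L⁻¹.

0.346 g L⁻¹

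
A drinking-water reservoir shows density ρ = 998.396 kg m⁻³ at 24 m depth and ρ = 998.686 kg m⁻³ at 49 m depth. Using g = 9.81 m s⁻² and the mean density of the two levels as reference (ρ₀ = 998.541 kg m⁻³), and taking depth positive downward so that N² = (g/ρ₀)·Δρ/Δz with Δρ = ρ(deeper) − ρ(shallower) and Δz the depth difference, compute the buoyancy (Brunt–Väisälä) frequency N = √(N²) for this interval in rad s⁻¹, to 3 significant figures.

0.0107 rad s⁻¹

Δρ = 998.686 − 998.396 = 0.290 kg m⁻³ over Δz = 49 − 24 = 25 m.
N² = (9.81/998.541) × (0.290/25) = 1.1396 × 10⁻⁴ s⁻².
N = √(1.1396 × 10⁻⁴) = 0.010675 rad s⁻¹ ≈ 0.0107 rad s⁻¹.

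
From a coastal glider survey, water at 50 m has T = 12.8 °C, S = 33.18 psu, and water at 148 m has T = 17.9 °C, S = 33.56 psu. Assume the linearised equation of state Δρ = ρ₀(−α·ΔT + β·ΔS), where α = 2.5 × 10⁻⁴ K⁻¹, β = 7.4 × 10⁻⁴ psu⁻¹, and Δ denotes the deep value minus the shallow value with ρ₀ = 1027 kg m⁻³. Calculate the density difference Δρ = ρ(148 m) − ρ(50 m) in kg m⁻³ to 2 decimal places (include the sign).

-1.02 kg m⁻³

ΔT = +5.1 K, ΔS = +0.38 psu (deep − shallow).
Δρ/ρ₀ = −(2.5 × 10⁻⁴)(+5.1) + (7.4 × 10⁻⁴)(+0.38) = -9.938 × 10⁻⁴.
Δρ = 1027 × (-9.938 × 10⁻⁴) = -1.02 kg m⁻³.
Negative Δρ: lighter below, statically unstable.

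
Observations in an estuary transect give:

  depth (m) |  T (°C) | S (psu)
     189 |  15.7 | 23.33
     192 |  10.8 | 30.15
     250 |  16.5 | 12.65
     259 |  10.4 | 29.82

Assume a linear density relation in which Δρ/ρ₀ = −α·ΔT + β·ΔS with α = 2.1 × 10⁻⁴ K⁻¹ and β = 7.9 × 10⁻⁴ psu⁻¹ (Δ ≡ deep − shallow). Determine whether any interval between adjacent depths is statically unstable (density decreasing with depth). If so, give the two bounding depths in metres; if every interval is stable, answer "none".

192–250 m

Evaluate Δρ/ρ₀ = −αΔT + βΔS across each adjacent pair:
  189–192 m: −αΔT+βΔS = −(2.1 × 10⁻⁴)(-4.9)+(7.9 × 10⁻⁴)(+6.82) = 6.4 × 10⁻³ → stable
  192–250 m: −αΔT+βΔS = −(2.1 × 10⁻⁴)(+5.7)+(7.9 × 10⁻⁴)(-17.50) = -0.015 → UNSTABLE
  250–259 m: −αΔT+βΔS = −(2.1 × 10⁻⁴)(-6.1)+(7.9 × 10⁻⁴)(+17.17) = 0.015 → stable
The 192–250 m interval has Δρ < 0: lighter water underlies denser water.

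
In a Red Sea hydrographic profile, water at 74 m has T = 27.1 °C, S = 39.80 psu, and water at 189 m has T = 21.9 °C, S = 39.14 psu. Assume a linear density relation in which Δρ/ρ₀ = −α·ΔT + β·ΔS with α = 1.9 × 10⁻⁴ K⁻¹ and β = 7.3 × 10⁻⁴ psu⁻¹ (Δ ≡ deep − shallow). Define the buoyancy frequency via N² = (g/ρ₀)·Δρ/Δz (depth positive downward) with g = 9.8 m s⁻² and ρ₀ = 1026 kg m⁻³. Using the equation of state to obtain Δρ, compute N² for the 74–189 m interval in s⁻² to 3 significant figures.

ΔT = -5.2 K, ΔS = -0.66 psu (deep − shallow).
Δρ/ρ₀ = −αΔT + βΔS = 9.88 × 10⁻⁴ − 4.818 × 10⁻⁴ = 5.062 × 10⁻⁴, so Δρ ≈ 0.5194 kg m⁻³.
N² = (g/ρ₀)·Δρ/Δz = g·(Δρ/ρ₀)/Δz = 9.8 × 5.062 × 10⁻⁴ / 115 = 4.3137 × 10⁻⁵ s⁻² ≈ 4.31 × 10⁻⁵ s⁻².

4.31 × 10⁻⁵ s⁻²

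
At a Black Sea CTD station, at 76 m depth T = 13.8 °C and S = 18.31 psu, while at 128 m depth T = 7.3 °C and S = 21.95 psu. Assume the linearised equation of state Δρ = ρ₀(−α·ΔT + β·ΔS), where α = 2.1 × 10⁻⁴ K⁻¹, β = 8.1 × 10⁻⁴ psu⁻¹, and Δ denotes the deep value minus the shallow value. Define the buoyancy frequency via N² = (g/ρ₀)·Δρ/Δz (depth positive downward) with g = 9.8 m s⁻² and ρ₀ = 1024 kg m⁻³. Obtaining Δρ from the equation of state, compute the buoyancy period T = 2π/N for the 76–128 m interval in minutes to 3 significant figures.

ΔT = -6.5 K, ΔS = +3.64 psu (deep − shallow).
Δρ/ρ₀ = −αΔT + βΔS = 1.365 × 10⁻³ + 2.9484 × 10⁻³ = 4.3134 × 10⁻³, so Δρ ≈ 4.417 kg m⁻³.
N² = (g/ρ₀)·Δρ/Δz = g·(Δρ/ρ₀)/Δz = 9.8 × 4.3134 × 10⁻³ / 52 = 8.1291 × 10⁻⁴ s⁻².
N = √(8.1291 × 10⁻⁴) = 0.028512 rad s⁻¹ → T = 2π/N = 220.37 s = 3.6728 min ≈ 3.67 min.

3.67 min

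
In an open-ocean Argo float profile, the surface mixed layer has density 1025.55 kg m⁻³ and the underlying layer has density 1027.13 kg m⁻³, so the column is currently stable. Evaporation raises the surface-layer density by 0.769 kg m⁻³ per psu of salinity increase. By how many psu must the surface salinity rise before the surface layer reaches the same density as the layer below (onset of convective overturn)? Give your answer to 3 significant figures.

2.05 psu

Density deficit of the surface layer: 1027.13 − 1025.55 = 1.58 kg m⁻³.
Required change = 1.58 / 0.769 = 2.05 psu.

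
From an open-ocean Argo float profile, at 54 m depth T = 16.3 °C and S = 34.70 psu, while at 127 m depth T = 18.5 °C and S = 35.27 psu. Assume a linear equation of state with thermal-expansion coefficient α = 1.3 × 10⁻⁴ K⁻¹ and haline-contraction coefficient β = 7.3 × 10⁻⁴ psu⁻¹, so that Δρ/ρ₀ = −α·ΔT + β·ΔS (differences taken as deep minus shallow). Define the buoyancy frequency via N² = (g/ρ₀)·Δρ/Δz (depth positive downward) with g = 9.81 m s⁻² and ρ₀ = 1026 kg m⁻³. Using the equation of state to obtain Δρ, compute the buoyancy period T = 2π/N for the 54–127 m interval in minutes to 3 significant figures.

25.0 min

ΔT = +2.2 K, ΔS = +0.57 psu (deep − shallow).
Δρ/ρ₀ = −αΔT + βΔS = -2.86 × 10⁻⁴ + 4.161 × 10⁻⁴ = 1.301 × 10⁻⁴, so Δρ ≈ 0.1335 kg m⁻³.
N² = (g/ρ₀)·Δρ/Δz = g·(Δρ/ρ₀)/Δz = 9.81 × 1.301 × 10⁻⁴ / 73 = 1.7483 × 10⁻⁵ s⁻².
N = √(1.7483 × 10⁻⁵) = 4.1813 × 10⁻³ rad s⁻¹ → T = 2π/N = 1.5027 × 10³ s = 25.045 min ≈ 25.0 min.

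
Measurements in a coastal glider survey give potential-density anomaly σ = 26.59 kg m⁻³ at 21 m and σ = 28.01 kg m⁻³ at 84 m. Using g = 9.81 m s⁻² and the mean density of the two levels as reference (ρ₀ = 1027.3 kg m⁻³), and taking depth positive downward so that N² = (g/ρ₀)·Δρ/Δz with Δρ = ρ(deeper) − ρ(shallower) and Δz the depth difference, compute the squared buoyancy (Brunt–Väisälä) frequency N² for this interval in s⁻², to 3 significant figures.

Δρ = 1028.01 − 1026.59 = 1.42 kg m⁻³ over Δz = 84 − 21 = 63 m.
N² = (9.81/1027.3) × (1.42/63) = 2.1524 × 10⁻⁴ s⁻² ≈ 2.15 × 10⁻⁴ s⁻².

2.15 × 10⁻⁴ s⁻²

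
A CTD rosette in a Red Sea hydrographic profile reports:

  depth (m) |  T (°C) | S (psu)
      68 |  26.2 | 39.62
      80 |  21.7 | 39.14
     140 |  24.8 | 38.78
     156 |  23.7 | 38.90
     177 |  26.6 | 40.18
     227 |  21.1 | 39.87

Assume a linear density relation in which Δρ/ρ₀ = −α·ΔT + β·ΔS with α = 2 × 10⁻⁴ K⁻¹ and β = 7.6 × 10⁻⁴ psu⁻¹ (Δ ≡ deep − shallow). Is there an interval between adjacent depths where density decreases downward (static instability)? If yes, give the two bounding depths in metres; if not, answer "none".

Evaluate Δρ/ρ₀ = −αΔT + βΔS across each adjacent pair:
  68–80 m: −αΔT+βΔS = −(2 × 10⁻⁴)(-4.5)+(7.6 × 10⁻⁴)(-0.48) = 5.4 × 10⁻⁴ → stable
  80–140 m: −αΔT+βΔS = −(2 × 10⁻⁴)(+3.1)+(7.6 × 10⁻⁴)(-0.36) = -8.9 × 10⁻⁴ → UNSTABLE
  140–156 m: −αΔT+βΔS = −(2 × 10⁻⁴)(-1.1)+(7.6 × 10⁻⁴)(+0.12) = 3.1 × 10⁻⁴ → stable
  156–177 m: −αΔT+βΔS = −(2 × 10⁻⁴)(+2.9)+(7.6 × 10⁻⁴)(+1.28) = 3.9 × 10⁻⁴ → stable
  177–227 m: −αΔT+βΔS = −(2 × 10⁻⁴)(-5.5)+(7.6 × 10⁻⁴)(-0.31) = 8.6 × 10⁻⁴ → stable
The 80–140 m interval has Δρ < 0: lighter water underlies denser water.

80–140 m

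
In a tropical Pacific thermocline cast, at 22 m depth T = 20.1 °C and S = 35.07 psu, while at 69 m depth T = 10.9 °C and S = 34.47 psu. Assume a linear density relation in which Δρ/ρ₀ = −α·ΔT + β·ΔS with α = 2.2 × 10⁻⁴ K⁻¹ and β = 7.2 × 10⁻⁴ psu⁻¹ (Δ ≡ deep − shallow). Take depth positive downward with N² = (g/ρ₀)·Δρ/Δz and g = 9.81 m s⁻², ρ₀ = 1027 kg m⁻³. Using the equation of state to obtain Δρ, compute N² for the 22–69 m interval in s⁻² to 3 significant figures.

3.32 × 10⁻⁴ s⁻²

ΔT = -9.2 K, ΔS = -0.60 psu (deep − shallow).
Δρ/ρ₀ = −αΔT + βΔS = 2.024 × 10⁻³ − 4.32 × 10⁻⁴ = 1.592 × 10⁻³, so Δρ ≈ 1.635 kg m⁻³.
N² = (g/ρ₀)·Δρ/Δz = g·(Δρ/ρ₀)/Δz = 9.81 × 1.592 × 10⁻³ / 47 = 3.3229 × 10⁻⁴ s⁻² ≈ 3.32 × 10⁻⁴ s⁻².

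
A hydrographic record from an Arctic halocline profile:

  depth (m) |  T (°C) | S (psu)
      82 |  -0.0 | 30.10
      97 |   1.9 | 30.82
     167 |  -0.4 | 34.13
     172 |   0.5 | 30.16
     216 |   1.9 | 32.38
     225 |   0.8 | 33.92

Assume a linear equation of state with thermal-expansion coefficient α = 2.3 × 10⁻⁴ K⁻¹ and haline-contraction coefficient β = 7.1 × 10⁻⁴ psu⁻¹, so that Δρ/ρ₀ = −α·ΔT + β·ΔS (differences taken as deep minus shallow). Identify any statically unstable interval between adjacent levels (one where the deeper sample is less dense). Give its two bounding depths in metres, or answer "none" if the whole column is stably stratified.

167–172 m

Evaluate Δρ/ρ₀ = −αΔT + βΔS across each adjacent pair:
  82–97 m: −αΔT+βΔS = −(2.3 × 10⁻⁴)(+1.9)+(7.1 × 10⁻⁴)(+0.72) = 7.4 × 10⁻⁵ → stable
  97–167 m: −αΔT+βΔS = −(2.3 × 10⁻⁴)(-2.3)+(7.1 × 10⁻⁴)(+3.31) = 2.9 × 10⁻³ → stable
  167–172 m: −αΔT+βΔS = −(2.3 × 10⁻⁴)(+0.9)+(7.1 × 10⁻⁴)(-3.97) = -3.0 × 10⁻³ → UNSTABLE
  172–216 m: −αΔT+βΔS = −(2.3 × 10⁻⁴)(+1.4)+(7.1 × 10⁻⁴)(+2.22) = 1.3 × 10⁻³ → stable
  216–225 m: −αΔT+βΔS = −(2.3 × 10⁻⁴)(-1.1)+(7.1 × 10⁻⁴)(+1.54) = 1.3 × 10⁻³ → stable
The 167–172 m interval has Δρ < 0: lighter water underlies denser water.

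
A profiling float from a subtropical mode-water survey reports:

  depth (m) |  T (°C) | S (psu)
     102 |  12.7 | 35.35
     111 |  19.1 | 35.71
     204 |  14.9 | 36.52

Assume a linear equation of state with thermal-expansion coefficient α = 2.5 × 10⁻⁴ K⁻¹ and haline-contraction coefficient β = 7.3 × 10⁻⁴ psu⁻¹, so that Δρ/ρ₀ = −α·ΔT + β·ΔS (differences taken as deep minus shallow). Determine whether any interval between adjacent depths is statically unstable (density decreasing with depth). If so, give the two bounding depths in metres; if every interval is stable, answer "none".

102–111 m

Evaluate Δρ/ρ₀ = −αΔT + βΔS across each adjacent pair:
  102–111 m: −αΔT+βΔS = −(2.5 × 10⁻⁴)(+6.4)+(7.3 × 10⁻⁴)(+0.36) = -1.3 × 10⁻³ → UNSTABLE
  111–204 m: −αΔT+βΔS = −(2.5 × 10⁻⁴)(-4.2)+(7.3 × 10⁻⁴)(+0.81) = 1.6 × 10⁻³ → stable
The 102–111 m interval has Δρ < 0: lighter water underlies denser water.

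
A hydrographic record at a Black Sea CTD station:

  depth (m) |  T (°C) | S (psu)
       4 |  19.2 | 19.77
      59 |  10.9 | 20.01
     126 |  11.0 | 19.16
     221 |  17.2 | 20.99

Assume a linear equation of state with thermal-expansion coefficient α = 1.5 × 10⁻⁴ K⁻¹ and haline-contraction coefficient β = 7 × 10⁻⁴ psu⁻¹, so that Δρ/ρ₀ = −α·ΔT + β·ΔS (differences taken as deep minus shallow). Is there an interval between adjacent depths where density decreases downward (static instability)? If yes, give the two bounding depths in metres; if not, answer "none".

Evaluate Δρ/ρ₀ = −αΔT + βΔS across each adjacent pair:
  4–59 m: −αΔT+βΔS = −(1.5 × 10⁻⁴)(-8.3)+(7 × 10⁻⁴)(+0.24) = 1.4 × 10⁻³ → stable
  59–126 m: −αΔT+βΔS = −(1.5 × 10⁻⁴)(+0.1)+(7 × 10⁻⁴)(-0.85) = -6.1 × 10⁻⁴ → UNSTABLE
  126–221 m: −αΔT+βΔS = −(1.5 × 10⁻⁴)(+6.2)+(7 × 10⁻⁴)(+1.83) = 3.5 × 10⁻⁴ → stable
The 59–126 m interval has Δρ < 0: lighter water underlies denser water.

59–126 m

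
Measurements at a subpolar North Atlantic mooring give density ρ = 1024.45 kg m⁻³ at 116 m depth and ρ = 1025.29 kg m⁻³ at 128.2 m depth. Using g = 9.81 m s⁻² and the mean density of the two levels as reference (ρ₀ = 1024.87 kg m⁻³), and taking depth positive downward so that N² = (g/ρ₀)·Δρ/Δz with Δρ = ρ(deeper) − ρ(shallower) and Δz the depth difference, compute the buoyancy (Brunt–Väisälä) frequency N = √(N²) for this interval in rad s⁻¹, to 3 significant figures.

0.0257 rad s⁻¹

Δρ = 1025.29 − 1024.45 = 0.84 kg m⁻³ over Δz = 128.2 − 116 = 12.2 m.
N² = (9.81/1024.87) × (0.84/12.2) = 6.5905 × 10⁻⁴ s⁻².
N = √(6.5905 × 10⁻⁴) = 0.025672 rad s⁻¹ ≈ 0.0257 rad s⁻¹.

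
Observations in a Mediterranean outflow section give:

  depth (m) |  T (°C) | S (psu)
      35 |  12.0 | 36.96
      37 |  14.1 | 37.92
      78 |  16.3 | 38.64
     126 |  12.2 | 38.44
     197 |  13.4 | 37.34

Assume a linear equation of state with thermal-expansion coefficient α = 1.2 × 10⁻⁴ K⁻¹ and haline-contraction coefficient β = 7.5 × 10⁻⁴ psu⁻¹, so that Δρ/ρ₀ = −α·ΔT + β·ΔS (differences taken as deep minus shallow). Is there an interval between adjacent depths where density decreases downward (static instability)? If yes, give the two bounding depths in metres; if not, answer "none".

126–197 m

Evaluate Δρ/ρ₀ = −αΔT + βΔS across each adjacent pair:
  35–37 m: −αΔT+βΔS = −(1.2 × 10⁻⁴)(+2.1)+(7.5 × 10⁻⁴)(+0.96) = 4.7 × 10⁻⁴ → stable
  37–78 m: −αΔT+βΔS = −(1.2 × 10⁻⁴)(+2.2)+(7.5 × 10⁻⁴)(+0.72) = 2.8 × 10⁻⁴ → stable
  78–126 m: −αΔT+βΔS = −(1.2 × 10⁻⁴)(-4.1)+(7.5 × 10⁻⁴)(-0.20) = 3.4 × 10⁻⁴ → stable
  126–197 m: −αΔT+βΔS = −(1.2 × 10⁻⁴)(+1.2)+(7.5 × 10⁻⁴)(-1.10) = -9.7 × 10⁻⁴ → UNSTABLE
The 126–197 m interval has Δρ < 0: lighter water underlies denser water.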